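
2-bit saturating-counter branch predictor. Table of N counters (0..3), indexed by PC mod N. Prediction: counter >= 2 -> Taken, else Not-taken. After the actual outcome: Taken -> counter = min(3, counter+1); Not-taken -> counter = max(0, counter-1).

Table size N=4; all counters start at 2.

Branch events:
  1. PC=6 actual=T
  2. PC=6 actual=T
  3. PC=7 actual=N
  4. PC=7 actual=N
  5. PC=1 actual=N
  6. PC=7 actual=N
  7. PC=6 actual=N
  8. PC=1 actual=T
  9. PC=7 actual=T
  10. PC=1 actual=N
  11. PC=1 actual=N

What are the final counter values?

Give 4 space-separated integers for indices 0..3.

Answer: 2 0 2 1

Derivation:
Ev 1: PC=6 idx=2 pred=T actual=T -> ctr[2]=3
Ev 2: PC=6 idx=2 pred=T actual=T -> ctr[2]=3
Ev 3: PC=7 idx=3 pred=T actual=N -> ctr[3]=1
Ev 4: PC=7 idx=3 pred=N actual=N -> ctr[3]=0
Ev 5: PC=1 idx=1 pred=T actual=N -> ctr[1]=1
Ev 6: PC=7 idx=3 pred=N actual=N -> ctr[3]=0
Ev 7: PC=6 idx=2 pred=T actual=N -> ctr[2]=2
Ev 8: PC=1 idx=1 pred=N actual=T -> ctr[1]=2
Ev 9: PC=7 idx=3 pred=N actual=T -> ctr[3]=1
Ev 10: PC=1 idx=1 pred=T actual=N -> ctr[1]=1
Ev 11: PC=1 idx=1 pred=N actual=N -> ctr[1]=0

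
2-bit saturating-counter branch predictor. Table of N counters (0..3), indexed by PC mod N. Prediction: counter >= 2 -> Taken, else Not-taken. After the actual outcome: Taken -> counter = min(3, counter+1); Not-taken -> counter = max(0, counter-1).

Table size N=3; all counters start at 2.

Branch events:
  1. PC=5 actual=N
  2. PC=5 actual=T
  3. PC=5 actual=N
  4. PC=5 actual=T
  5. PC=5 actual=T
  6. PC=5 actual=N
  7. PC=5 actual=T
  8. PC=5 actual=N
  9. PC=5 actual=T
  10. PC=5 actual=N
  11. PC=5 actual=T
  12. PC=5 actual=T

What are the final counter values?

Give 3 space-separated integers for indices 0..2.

Ev 1: PC=5 idx=2 pred=T actual=N -> ctr[2]=1
Ev 2: PC=5 idx=2 pred=N actual=T -> ctr[2]=2
Ev 3: PC=5 idx=2 pred=T actual=N -> ctr[2]=1
Ev 4: PC=5 idx=2 pred=N actual=T -> ctr[2]=2
Ev 5: PC=5 idx=2 pred=T actual=T -> ctr[2]=3
Ev 6: PC=5 idx=2 pred=T actual=N -> ctr[2]=2
Ev 7: PC=5 idx=2 pred=T actual=T -> ctr[2]=3
Ev 8: PC=5 idx=2 pred=T actual=N -> ctr[2]=2
Ev 9: PC=5 idx=2 pred=T actual=T -> ctr[2]=3
Ev 10: PC=5 idx=2 pred=T actual=N -> ctr[2]=2
Ev 11: PC=5 idx=2 pred=T actual=T -> ctr[2]=3
Ev 12: PC=5 idx=2 pred=T actual=T -> ctr[2]=3

Answer: 2 2 3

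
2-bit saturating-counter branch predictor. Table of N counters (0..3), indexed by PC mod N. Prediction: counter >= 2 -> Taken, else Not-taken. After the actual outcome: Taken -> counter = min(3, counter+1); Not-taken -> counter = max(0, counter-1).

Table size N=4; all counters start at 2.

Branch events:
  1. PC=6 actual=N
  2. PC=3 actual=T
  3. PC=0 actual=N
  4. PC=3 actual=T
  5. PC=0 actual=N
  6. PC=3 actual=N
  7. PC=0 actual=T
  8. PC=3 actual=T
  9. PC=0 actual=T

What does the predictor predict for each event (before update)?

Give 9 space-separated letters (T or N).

Ev 1: PC=6 idx=2 pred=T actual=N -> ctr[2]=1
Ev 2: PC=3 idx=3 pred=T actual=T -> ctr[3]=3
Ev 3: PC=0 idx=0 pred=T actual=N -> ctr[0]=1
Ev 4: PC=3 idx=3 pred=T actual=T -> ctr[3]=3
Ev 5: PC=0 idx=0 pred=N actual=N -> ctr[0]=0
Ev 6: PC=3 idx=3 pred=T actual=N -> ctr[3]=2
Ev 7: PC=0 idx=0 pred=N actual=T -> ctr[0]=1
Ev 8: PC=3 idx=3 pred=T actual=T -> ctr[3]=3
Ev 9: PC=0 idx=0 pred=N actual=T -> ctr[0]=2

Answer: T T T T N T N T N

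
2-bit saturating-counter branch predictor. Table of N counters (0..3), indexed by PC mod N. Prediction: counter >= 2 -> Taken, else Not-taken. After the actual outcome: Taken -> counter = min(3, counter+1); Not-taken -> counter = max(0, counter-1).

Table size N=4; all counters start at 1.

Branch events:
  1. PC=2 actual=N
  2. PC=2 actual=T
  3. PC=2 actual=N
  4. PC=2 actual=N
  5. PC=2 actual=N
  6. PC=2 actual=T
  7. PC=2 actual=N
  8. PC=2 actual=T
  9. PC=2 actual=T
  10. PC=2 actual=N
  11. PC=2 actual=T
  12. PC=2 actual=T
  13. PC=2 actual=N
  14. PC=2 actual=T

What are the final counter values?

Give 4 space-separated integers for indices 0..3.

Ev 1: PC=2 idx=2 pred=N actual=N -> ctr[2]=0
Ev 2: PC=2 idx=2 pred=N actual=T -> ctr[2]=1
Ev 3: PC=2 idx=2 pred=N actual=N -> ctr[2]=0
Ev 4: PC=2 idx=2 pred=N actual=N -> ctr[2]=0
Ev 5: PC=2 idx=2 pred=N actual=N -> ctr[2]=0
Ev 6: PC=2 idx=2 pred=N actual=T -> ctr[2]=1
Ev 7: PC=2 idx=2 pred=N actual=N -> ctr[2]=0
Ev 8: PC=2 idx=2 pred=N actual=T -> ctr[2]=1
Ev 9: PC=2 idx=2 pred=N actual=T -> ctr[2]=2
Ev 10: PC=2 idx=2 pred=T actual=N -> ctr[2]=1
Ev 11: PC=2 idx=2 pred=N actual=T -> ctr[2]=2
Ev 12: PC=2 idx=2 pred=T actual=T -> ctr[2]=3
Ev 13: PC=2 idx=2 pred=T actual=N -> ctr[2]=2
Ev 14: PC=2 idx=2 pred=T actual=T -> ctr[2]=3

Answer: 1 1 3 1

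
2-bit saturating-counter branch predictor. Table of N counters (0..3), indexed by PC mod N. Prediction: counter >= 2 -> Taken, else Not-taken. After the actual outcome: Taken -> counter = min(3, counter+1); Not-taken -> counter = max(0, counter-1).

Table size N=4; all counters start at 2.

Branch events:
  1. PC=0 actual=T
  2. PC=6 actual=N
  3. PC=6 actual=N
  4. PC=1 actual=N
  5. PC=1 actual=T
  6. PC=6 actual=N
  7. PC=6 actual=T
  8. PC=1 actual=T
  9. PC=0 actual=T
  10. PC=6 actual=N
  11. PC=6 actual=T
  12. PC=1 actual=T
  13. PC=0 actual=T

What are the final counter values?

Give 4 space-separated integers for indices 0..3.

Ev 1: PC=0 idx=0 pred=T actual=T -> ctr[0]=3
Ev 2: PC=6 idx=2 pred=T actual=N -> ctr[2]=1
Ev 3: PC=6 idx=2 pred=N actual=N -> ctr[2]=0
Ev 4: PC=1 idx=1 pred=T actual=N -> ctr[1]=1
Ev 5: PC=1 idx=1 pred=N actual=T -> ctr[1]=2
Ev 6: PC=6 idx=2 pred=N actual=N -> ctr[2]=0
Ev 7: PC=6 idx=2 pred=N actual=T -> ctr[2]=1
Ev 8: PC=1 idx=1 pred=T actual=T -> ctr[1]=3
Ev 9: PC=0 idx=0 pred=T actual=T -> ctr[0]=3
Ev 10: PC=6 idx=2 pred=N actual=N -> ctr[2]=0
Ev 11: PC=6 idx=2 pred=N actual=T -> ctr[2]=1
Ev 12: PC=1 idx=1 pred=T actual=T -> ctr[1]=3
Ev 13: PC=0 idx=0 pred=T actual=T -> ctr[0]=3

Answer: 3 3 1 2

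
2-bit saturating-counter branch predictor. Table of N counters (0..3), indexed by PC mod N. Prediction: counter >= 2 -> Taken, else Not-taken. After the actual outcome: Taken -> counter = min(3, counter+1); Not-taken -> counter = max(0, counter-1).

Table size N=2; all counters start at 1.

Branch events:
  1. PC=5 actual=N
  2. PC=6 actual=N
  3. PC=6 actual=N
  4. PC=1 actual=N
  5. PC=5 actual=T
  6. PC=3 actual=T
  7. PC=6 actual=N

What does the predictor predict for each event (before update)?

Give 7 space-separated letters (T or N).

Answer: N N N N N N N

Derivation:
Ev 1: PC=5 idx=1 pred=N actual=N -> ctr[1]=0
Ev 2: PC=6 idx=0 pred=N actual=N -> ctr[0]=0
Ev 3: PC=6 idx=0 pred=N actual=N -> ctr[0]=0
Ev 4: PC=1 idx=1 pred=N actual=N -> ctr[1]=0
Ev 5: PC=5 idx=1 pred=N actual=T -> ctr[1]=1
Ev 6: PC=3 idx=1 pred=N actual=T -> ctr[1]=2
Ev 7: PC=6 idx=0 pred=N actual=N -> ctr[0]=0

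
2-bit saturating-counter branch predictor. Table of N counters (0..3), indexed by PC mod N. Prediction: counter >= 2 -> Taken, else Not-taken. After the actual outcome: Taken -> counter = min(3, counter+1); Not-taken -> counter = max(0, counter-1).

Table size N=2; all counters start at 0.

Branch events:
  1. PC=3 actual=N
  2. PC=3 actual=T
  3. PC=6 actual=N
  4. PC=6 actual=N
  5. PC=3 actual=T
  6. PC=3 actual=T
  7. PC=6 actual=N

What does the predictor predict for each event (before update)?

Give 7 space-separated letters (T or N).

Ev 1: PC=3 idx=1 pred=N actual=N -> ctr[1]=0
Ev 2: PC=3 idx=1 pred=N actual=T -> ctr[1]=1
Ev 3: PC=6 idx=0 pred=N actual=N -> ctr[0]=0
Ev 4: PC=6 idx=0 pred=N actual=N -> ctr[0]=0
Ev 5: PC=3 idx=1 pred=N actual=T -> ctr[1]=2
Ev 6: PC=3 idx=1 pred=T actual=T -> ctr[1]=3
Ev 7: PC=6 idx=0 pred=N actual=N -> ctr[0]=0

Answer: N N N N N T N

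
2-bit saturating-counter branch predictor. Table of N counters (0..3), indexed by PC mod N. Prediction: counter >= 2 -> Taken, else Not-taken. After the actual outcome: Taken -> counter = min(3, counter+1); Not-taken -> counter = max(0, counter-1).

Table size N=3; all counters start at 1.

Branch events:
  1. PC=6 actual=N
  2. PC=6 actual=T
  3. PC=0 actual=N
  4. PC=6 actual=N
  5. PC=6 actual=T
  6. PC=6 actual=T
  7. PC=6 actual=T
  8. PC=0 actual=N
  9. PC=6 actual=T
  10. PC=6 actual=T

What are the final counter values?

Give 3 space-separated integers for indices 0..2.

Answer: 3 1 1

Derivation:
Ev 1: PC=6 idx=0 pred=N actual=N -> ctr[0]=0
Ev 2: PC=6 idx=0 pred=N actual=T -> ctr[0]=1
Ev 3: PC=0 idx=0 pred=N actual=N -> ctr[0]=0
Ev 4: PC=6 idx=0 pred=N actual=N -> ctr[0]=0
Ev 5: PC=6 idx=0 pred=N actual=T -> ctr[0]=1
Ev 6: PC=6 idx=0 pred=N actual=T -> ctr[0]=2
Ev 7: PC=6 idx=0 pred=T actual=T -> ctr[0]=3
Ev 8: PC=0 idx=0 pred=T actual=N -> ctr[0]=2
Ev 9: PC=6 idx=0 pred=T actual=T -> ctr[0]=3
Ev 10: PC=6 idx=0 pred=T actual=T -> ctr[0]=3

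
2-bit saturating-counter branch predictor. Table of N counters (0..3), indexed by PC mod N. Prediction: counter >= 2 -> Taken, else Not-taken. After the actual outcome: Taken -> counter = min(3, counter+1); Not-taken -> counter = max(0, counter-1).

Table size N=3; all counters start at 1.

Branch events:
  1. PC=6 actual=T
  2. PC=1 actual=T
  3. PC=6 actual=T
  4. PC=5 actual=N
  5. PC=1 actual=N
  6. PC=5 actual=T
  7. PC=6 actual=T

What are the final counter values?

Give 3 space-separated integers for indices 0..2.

Ev 1: PC=6 idx=0 pred=N actual=T -> ctr[0]=2
Ev 2: PC=1 idx=1 pred=N actual=T -> ctr[1]=2
Ev 3: PC=6 idx=0 pred=T actual=T -> ctr[0]=3
Ev 4: PC=5 idx=2 pred=N actual=N -> ctr[2]=0
Ev 5: PC=1 idx=1 pred=T actual=N -> ctr[1]=1
Ev 6: PC=5 idx=2 pred=N actual=T -> ctr[2]=1
Ev 7: PC=6 idx=0 pred=T actual=T -> ctr[0]=3

Answer: 3 1 1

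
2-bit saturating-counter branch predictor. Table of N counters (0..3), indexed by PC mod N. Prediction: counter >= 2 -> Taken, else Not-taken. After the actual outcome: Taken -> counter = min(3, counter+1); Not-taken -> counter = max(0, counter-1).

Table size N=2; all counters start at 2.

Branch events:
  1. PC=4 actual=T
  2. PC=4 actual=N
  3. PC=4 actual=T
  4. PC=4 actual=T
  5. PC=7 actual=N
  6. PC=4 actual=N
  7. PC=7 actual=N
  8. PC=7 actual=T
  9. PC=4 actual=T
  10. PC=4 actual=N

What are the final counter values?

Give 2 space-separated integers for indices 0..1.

Answer: 2 1

Derivation:
Ev 1: PC=4 idx=0 pred=T actual=T -> ctr[0]=3
Ev 2: PC=4 idx=0 pred=T actual=N -> ctr[0]=2
Ev 3: PC=4 idx=0 pred=T actual=T -> ctr[0]=3
Ev 4: PC=4 idx=0 pred=T actual=T -> ctr[0]=3
Ev 5: PC=7 idx=1 pred=T actual=N -> ctr[1]=1
Ev 6: PC=4 idx=0 pred=T actual=N -> ctr[0]=2
Ev 7: PC=7 idx=1 pred=N actual=N -> ctr[1]=0
Ev 8: PC=7 idx=1 pred=N actual=T -> ctr[1]=1
Ev 9: PC=4 idx=0 pred=T actual=T -> ctr[0]=3
Ev 10: PC=4 idx=0 pred=T actual=N -> ctr[0]=2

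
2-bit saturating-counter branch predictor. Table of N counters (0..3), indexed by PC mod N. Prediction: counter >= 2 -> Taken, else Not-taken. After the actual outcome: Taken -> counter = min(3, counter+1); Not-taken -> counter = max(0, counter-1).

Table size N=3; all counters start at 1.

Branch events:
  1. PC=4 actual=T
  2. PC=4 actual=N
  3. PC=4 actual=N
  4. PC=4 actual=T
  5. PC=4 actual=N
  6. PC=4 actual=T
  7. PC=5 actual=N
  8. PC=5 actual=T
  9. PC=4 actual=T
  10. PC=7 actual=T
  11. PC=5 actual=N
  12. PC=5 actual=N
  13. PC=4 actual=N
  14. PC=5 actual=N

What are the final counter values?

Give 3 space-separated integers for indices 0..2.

Ev 1: PC=4 idx=1 pred=N actual=T -> ctr[1]=2
Ev 2: PC=4 idx=1 pred=T actual=N -> ctr[1]=1
Ev 3: PC=4 idx=1 pred=N actual=N -> ctr[1]=0
Ev 4: PC=4 idx=1 pred=N actual=T -> ctr[1]=1
Ev 5: PC=4 idx=1 pred=N actual=N -> ctr[1]=0
Ev 6: PC=4 idx=1 pred=N actual=T -> ctr[1]=1
Ev 7: PC=5 idx=2 pred=N actual=N -> ctr[2]=0
Ev 8: PC=5 idx=2 pred=N actual=T -> ctr[2]=1
Ev 9: PC=4 idx=1 pred=N actual=T -> ctr[1]=2
Ev 10: PC=7 idx=1 pred=T actual=T -> ctr[1]=3
Ev 11: PC=5 idx=2 pred=N actual=N -> ctr[2]=0
Ev 12: PC=5 idx=2 pred=N actual=N -> ctr[2]=0
Ev 13: PC=4 idx=1 pred=T actual=N -> ctr[1]=2
Ev 14: PC=5 idx=2 pred=N actual=N -> ctr[2]=0

Answer: 1 2 0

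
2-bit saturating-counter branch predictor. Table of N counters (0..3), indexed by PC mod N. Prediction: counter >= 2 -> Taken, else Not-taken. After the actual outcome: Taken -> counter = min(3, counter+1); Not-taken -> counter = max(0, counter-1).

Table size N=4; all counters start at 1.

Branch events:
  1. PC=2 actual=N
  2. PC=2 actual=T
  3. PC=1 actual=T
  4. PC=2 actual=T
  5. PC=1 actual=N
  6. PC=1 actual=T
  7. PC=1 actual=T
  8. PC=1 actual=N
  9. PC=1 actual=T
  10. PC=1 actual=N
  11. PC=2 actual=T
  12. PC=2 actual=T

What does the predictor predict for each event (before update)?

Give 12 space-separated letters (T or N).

Ev 1: PC=2 idx=2 pred=N actual=N -> ctr[2]=0
Ev 2: PC=2 idx=2 pred=N actual=T -> ctr[2]=1
Ev 3: PC=1 idx=1 pred=N actual=T -> ctr[1]=2
Ev 4: PC=2 idx=2 pred=N actual=T -> ctr[2]=2
Ev 5: PC=1 idx=1 pred=T actual=N -> ctr[1]=1
Ev 6: PC=1 idx=1 pred=N actual=T -> ctr[1]=2
Ev 7: PC=1 idx=1 pred=T actual=T -> ctr[1]=3
Ev 8: PC=1 idx=1 pred=T actual=N -> ctr[1]=2
Ev 9: PC=1 idx=1 pred=T actual=T -> ctr[1]=3
Ev 10: PC=1 idx=1 pred=T actual=N -> ctr[1]=2
Ev 11: PC=2 idx=2 pred=T actual=T -> ctr[2]=3
Ev 12: PC=2 idx=2 pred=T actual=T -> ctr[2]=3

Answer: N N N N T N T T T T T T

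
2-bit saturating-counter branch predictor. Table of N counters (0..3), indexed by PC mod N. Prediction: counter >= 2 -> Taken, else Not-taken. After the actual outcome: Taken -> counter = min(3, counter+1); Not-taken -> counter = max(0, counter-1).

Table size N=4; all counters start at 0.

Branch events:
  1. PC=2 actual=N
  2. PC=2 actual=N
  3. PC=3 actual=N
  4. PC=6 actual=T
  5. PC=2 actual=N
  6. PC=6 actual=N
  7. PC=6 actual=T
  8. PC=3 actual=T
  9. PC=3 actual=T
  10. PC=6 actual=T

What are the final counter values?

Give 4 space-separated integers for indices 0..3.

Ev 1: PC=2 idx=2 pred=N actual=N -> ctr[2]=0
Ev 2: PC=2 idx=2 pred=N actual=N -> ctr[2]=0
Ev 3: PC=3 idx=3 pred=N actual=N -> ctr[3]=0
Ev 4: PC=6 idx=2 pred=N actual=T -> ctr[2]=1
Ev 5: PC=2 idx=2 pred=N actual=N -> ctr[2]=0
Ev 6: PC=6 idx=2 pred=N actual=N -> ctr[2]=0
Ev 7: PC=6 idx=2 pred=N actual=T -> ctr[2]=1
Ev 8: PC=3 idx=3 pred=N actual=T -> ctr[3]=1
Ev 9: PC=3 idx=3 pred=N actual=T -> ctr[3]=2
Ev 10: PC=6 idx=2 pred=N actual=T -> ctr[2]=2

Answer: 0 0 2 2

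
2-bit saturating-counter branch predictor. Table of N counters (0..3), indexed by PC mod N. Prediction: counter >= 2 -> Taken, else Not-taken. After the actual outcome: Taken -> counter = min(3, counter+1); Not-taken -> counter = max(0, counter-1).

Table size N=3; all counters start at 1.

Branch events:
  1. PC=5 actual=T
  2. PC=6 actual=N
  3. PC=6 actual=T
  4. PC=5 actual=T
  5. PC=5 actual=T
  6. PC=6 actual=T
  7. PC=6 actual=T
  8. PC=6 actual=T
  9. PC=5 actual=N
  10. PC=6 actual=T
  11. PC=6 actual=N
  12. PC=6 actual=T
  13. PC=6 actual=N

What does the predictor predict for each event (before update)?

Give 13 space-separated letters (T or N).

Ev 1: PC=5 idx=2 pred=N actual=T -> ctr[2]=2
Ev 2: PC=6 idx=0 pred=N actual=N -> ctr[0]=0
Ev 3: PC=6 idx=0 pred=N actual=T -> ctr[0]=1
Ev 4: PC=5 idx=2 pred=T actual=T -> ctr[2]=3
Ev 5: PC=5 idx=2 pred=T actual=T -> ctr[2]=3
Ev 6: PC=6 idx=0 pred=N actual=T -> ctr[0]=2
Ev 7: PC=6 idx=0 pred=T actual=T -> ctr[0]=3
Ev 8: PC=6 idx=0 pred=T actual=T -> ctr[0]=3
Ev 9: PC=5 idx=2 pred=T actual=N -> ctr[2]=2
Ev 10: PC=6 idx=0 pred=T actual=T -> ctr[0]=3
Ev 11: PC=6 idx=0 pred=T actual=N -> ctr[0]=2
Ev 12: PC=6 idx=0 pred=T actual=T -> ctr[0]=3
Ev 13: PC=6 idx=0 pred=T actual=N -> ctr[0]=2

Answer: N N N T T N T T T T T T T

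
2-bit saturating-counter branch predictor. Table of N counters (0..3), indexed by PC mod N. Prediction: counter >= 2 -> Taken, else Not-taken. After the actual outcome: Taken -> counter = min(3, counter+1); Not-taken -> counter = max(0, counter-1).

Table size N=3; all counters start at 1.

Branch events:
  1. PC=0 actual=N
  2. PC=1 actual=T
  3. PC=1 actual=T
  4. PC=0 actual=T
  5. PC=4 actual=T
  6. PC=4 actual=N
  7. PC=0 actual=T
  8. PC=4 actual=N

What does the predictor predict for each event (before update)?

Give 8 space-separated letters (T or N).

Answer: N N T N T T N T

Derivation:
Ev 1: PC=0 idx=0 pred=N actual=N -> ctr[0]=0
Ev 2: PC=1 idx=1 pred=N actual=T -> ctr[1]=2
Ev 3: PC=1 idx=1 pred=T actual=T -> ctr[1]=3
Ev 4: PC=0 idx=0 pred=N actual=T -> ctr[0]=1
Ev 5: PC=4 idx=1 pred=T actual=T -> ctr[1]=3
Ev 6: PC=4 idx=1 pred=T actual=N -> ctr[1]=2
Ev 7: PC=0 idx=0 pred=N actual=T -> ctr[0]=2
Ev 8: PC=4 idx=1 pred=T actual=N -> ctr[1]=1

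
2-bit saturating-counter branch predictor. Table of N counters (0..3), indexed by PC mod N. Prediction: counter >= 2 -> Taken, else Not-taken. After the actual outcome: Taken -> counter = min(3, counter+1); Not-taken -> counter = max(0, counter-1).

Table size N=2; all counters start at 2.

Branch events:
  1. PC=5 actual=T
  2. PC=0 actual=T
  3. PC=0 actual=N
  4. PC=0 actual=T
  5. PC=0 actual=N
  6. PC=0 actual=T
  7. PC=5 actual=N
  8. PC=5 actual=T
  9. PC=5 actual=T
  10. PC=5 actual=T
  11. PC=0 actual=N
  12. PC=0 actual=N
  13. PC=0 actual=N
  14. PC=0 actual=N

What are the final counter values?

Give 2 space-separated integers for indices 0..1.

Ev 1: PC=5 idx=1 pred=T actual=T -> ctr[1]=3
Ev 2: PC=0 idx=0 pred=T actual=T -> ctr[0]=3
Ev 3: PC=0 idx=0 pred=T actual=N -> ctr[0]=2
Ev 4: PC=0 idx=0 pred=T actual=T -> ctr[0]=3
Ev 5: PC=0 idx=0 pred=T actual=N -> ctr[0]=2
Ev 6: PC=0 idx=0 pred=T actual=T -> ctr[0]=3
Ev 7: PC=5 idx=1 pred=T actual=N -> ctr[1]=2
Ev 8: PC=5 idx=1 pred=T actual=T -> ctr[1]=3
Ev 9: PC=5 idx=1 pred=T actual=T -> ctr[1]=3
Ev 10: PC=5 idx=1 pred=T actual=T -> ctr[1]=3
Ev 11: PC=0 idx=0 pred=T actual=N -> ctr[0]=2
Ev 12: PC=0 idx=0 pred=T actual=N -> ctr[0]=1
Ev 13: PC=0 idx=0 pred=N actual=N -> ctr[0]=0
Ev 14: PC=0 idx=0 pred=N actual=N -> ctr[0]=0

Answer: 0 3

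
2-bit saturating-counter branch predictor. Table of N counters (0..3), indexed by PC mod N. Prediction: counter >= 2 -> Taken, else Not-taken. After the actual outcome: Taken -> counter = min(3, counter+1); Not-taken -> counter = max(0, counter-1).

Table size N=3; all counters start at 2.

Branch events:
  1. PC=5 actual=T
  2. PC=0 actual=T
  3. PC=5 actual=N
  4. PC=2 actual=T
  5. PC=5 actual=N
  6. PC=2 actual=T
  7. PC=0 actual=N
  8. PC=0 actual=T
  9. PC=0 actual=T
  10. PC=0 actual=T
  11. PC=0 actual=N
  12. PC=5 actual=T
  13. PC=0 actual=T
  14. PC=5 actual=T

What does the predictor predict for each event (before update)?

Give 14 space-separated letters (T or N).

Ev 1: PC=5 idx=2 pred=T actual=T -> ctr[2]=3
Ev 2: PC=0 idx=0 pred=T actual=T -> ctr[0]=3
Ev 3: PC=5 idx=2 pred=T actual=N -> ctr[2]=2
Ev 4: PC=2 idx=2 pred=T actual=T -> ctr[2]=3
Ev 5: PC=5 idx=2 pred=T actual=N -> ctr[2]=2
Ev 6: PC=2 idx=2 pred=T actual=T -> ctr[2]=3
Ev 7: PC=0 idx=0 pred=T actual=N -> ctr[0]=2
Ev 8: PC=0 idx=0 pred=T actual=T -> ctr[0]=3
Ev 9: PC=0 idx=0 pred=T actual=T -> ctr[0]=3
Ev 10: PC=0 idx=0 pred=T actual=T -> ctr[0]=3
Ev 11: PC=0 idx=0 pred=T actual=N -> ctr[0]=2
Ev 12: PC=5 idx=2 pred=T actual=T -> ctr[2]=3
Ev 13: PC=0 idx=0 pred=T actual=T -> ctr[0]=3
Ev 14: PC=5 idx=2 pred=T actual=T -> ctr[2]=3

Answer: T T T T T T T T T T T T T T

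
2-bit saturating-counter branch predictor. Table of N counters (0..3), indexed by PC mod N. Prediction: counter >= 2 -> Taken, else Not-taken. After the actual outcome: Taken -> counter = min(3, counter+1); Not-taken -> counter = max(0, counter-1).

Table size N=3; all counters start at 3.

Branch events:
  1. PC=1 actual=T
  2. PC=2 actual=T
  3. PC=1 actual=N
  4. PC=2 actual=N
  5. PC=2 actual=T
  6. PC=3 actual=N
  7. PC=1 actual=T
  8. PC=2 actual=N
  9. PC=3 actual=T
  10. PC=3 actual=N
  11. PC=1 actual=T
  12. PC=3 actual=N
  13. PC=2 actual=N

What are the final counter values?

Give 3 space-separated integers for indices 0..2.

Ev 1: PC=1 idx=1 pred=T actual=T -> ctr[1]=3
Ev 2: PC=2 idx=2 pred=T actual=T -> ctr[2]=3
Ev 3: PC=1 idx=1 pred=T actual=N -> ctr[1]=2
Ev 4: PC=2 idx=2 pred=T actual=N -> ctr[2]=2
Ev 5: PC=2 idx=2 pred=T actual=T -> ctr[2]=3
Ev 6: PC=3 idx=0 pred=T actual=N -> ctr[0]=2
Ev 7: PC=1 idx=1 pred=T actual=T -> ctr[1]=3
Ev 8: PC=2 idx=2 pred=T actual=N -> ctr[2]=2
Ev 9: PC=3 idx=0 pred=T actual=T -> ctr[0]=3
Ev 10: PC=3 idx=0 pred=T actual=N -> ctr[0]=2
Ev 11: PC=1 idx=1 pred=T actual=T -> ctr[1]=3
Ev 12: PC=3 idx=0 pred=T actual=N -> ctr[0]=1
Ev 13: PC=2 idx=2 pred=T actual=N -> ctr[2]=1

Answer: 1 3 1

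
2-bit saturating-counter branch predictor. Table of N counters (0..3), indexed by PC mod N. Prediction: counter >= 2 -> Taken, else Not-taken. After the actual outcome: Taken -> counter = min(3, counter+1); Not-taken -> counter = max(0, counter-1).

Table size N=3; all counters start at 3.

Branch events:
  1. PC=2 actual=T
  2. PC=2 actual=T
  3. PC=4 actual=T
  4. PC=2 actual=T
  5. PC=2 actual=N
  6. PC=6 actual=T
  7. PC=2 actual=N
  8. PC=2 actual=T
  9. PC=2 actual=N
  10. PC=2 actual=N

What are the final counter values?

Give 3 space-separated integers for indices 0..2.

Ev 1: PC=2 idx=2 pred=T actual=T -> ctr[2]=3
Ev 2: PC=2 idx=2 pred=T actual=T -> ctr[2]=3
Ev 3: PC=4 idx=1 pred=T actual=T -> ctr[1]=3
Ev 4: PC=2 idx=2 pred=T actual=T -> ctr[2]=3
Ev 5: PC=2 idx=2 pred=T actual=N -> ctr[2]=2
Ev 6: PC=6 idx=0 pred=T actual=T -> ctr[0]=3
Ev 7: PC=2 idx=2 pred=T actual=N -> ctr[2]=1
Ev 8: PC=2 idx=2 pred=N actual=T -> ctr[2]=2
Ev 9: PC=2 idx=2 pred=T actual=N -> ctr[2]=1
Ev 10: PC=2 idx=2 pred=N actual=N -> ctr[2]=0

Answer: 3 3 0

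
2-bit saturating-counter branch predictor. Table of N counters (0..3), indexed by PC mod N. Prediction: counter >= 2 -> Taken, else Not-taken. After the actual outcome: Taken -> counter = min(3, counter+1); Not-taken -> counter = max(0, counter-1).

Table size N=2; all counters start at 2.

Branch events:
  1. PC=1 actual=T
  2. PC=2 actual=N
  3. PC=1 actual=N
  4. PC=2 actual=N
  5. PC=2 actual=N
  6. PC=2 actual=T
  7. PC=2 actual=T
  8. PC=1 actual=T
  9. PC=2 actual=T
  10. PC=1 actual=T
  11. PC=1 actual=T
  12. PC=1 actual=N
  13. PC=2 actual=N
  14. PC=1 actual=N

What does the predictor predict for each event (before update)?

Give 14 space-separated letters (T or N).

Answer: T T T N N N N T T T T T T T

Derivation:
Ev 1: PC=1 idx=1 pred=T actual=T -> ctr[1]=3
Ev 2: PC=2 idx=0 pred=T actual=N -> ctr[0]=1
Ev 3: PC=1 idx=1 pred=T actual=N -> ctr[1]=2
Ev 4: PC=2 idx=0 pred=N actual=N -> ctr[0]=0
Ev 5: PC=2 idx=0 pred=N actual=N -> ctr[0]=0
Ev 6: PC=2 idx=0 pred=N actual=T -> ctr[0]=1
Ev 7: PC=2 idx=0 pred=N actual=T -> ctr[0]=2
Ev 8: PC=1 idx=1 pred=T actual=T -> ctr[1]=3
Ev 9: PC=2 idx=0 pred=T actual=T -> ctr[0]=3
Ev 10: PC=1 idx=1 pred=T actual=T -> ctr[1]=3
Ev 11: PC=1 idx=1 pred=T actual=T -> ctr[1]=3
Ev 12: PC=1 idx=1 pred=T actual=N -> ctr[1]=2
Ev 13: PC=2 idx=0 pred=T actual=N -> ctr[0]=2
Ev 14: PC=1 idx=1 pred=T actual=N -> ctr[1]=1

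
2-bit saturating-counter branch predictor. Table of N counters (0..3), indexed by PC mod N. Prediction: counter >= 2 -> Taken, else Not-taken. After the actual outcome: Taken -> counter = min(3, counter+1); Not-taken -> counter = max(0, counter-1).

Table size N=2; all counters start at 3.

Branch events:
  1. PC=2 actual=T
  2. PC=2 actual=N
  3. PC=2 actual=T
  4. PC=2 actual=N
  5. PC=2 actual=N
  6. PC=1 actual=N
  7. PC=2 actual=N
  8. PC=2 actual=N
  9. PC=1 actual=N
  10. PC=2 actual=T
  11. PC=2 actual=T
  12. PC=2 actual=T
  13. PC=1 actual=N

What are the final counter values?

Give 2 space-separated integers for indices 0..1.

Ev 1: PC=2 idx=0 pred=T actual=T -> ctr[0]=3
Ev 2: PC=2 idx=0 pred=T actual=N -> ctr[0]=2
Ev 3: PC=2 idx=0 pred=T actual=T -> ctr[0]=3
Ev 4: PC=2 idx=0 pred=T actual=N -> ctr[0]=2
Ev 5: PC=2 idx=0 pred=T actual=N -> ctr[0]=1
Ev 6: PC=1 idx=1 pred=T actual=N -> ctr[1]=2
Ev 7: PC=2 idx=0 pred=N actual=N -> ctr[0]=0
Ev 8: PC=2 idx=0 pred=N actual=N -> ctr[0]=0
Ev 9: PC=1 idx=1 pred=T actual=N -> ctr[1]=1
Ev 10: PC=2 idx=0 pred=N actual=T -> ctr[0]=1
Ev 11: PC=2 idx=0 pred=N actual=T -> ctr[0]=2
Ev 12: PC=2 idx=0 pred=T actual=T -> ctr[0]=3
Ev 13: PC=1 idx=1 pred=N actual=N -> ctr[1]=0

Answer: 3 0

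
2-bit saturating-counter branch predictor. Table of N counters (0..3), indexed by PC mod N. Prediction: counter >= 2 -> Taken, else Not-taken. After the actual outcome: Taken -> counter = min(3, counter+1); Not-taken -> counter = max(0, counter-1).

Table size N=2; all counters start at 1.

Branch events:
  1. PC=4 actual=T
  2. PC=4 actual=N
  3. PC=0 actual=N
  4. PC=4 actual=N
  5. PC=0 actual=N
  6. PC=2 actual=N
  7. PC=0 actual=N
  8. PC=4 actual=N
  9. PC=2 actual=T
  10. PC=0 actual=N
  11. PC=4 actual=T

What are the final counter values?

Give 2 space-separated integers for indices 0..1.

Ev 1: PC=4 idx=0 pred=N actual=T -> ctr[0]=2
Ev 2: PC=4 idx=0 pred=T actual=N -> ctr[0]=1
Ev 3: PC=0 idx=0 pred=N actual=N -> ctr[0]=0
Ev 4: PC=4 idx=0 pred=N actual=N -> ctr[0]=0
Ev 5: PC=0 idx=0 pred=N actual=N -> ctr[0]=0
Ev 6: PC=2 idx=0 pred=N actual=N -> ctr[0]=0
Ev 7: PC=0 idx=0 pred=N actual=N -> ctr[0]=0
Ev 8: PC=4 idx=0 pred=N actual=N -> ctr[0]=0
Ev 9: PC=2 idx=0 pred=N actual=T -> ctr[0]=1
Ev 10: PC=0 idx=0 pred=N actual=N -> ctr[0]=0
Ev 11: PC=4 idx=0 pred=N actual=T -> ctr[0]=1

Answer: 1 1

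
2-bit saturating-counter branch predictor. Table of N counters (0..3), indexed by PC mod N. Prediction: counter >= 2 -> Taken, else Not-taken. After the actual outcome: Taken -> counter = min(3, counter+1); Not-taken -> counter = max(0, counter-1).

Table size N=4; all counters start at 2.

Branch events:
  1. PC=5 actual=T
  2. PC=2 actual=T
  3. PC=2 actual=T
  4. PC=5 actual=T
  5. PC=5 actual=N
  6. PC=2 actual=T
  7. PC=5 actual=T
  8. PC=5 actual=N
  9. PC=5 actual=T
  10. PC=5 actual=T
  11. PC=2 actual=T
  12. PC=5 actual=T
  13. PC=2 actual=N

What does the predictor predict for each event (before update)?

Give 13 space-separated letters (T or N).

Answer: T T T T T T T T T T T T T

Derivation:
Ev 1: PC=5 idx=1 pred=T actual=T -> ctr[1]=3
Ev 2: PC=2 idx=2 pred=T actual=T -> ctr[2]=3
Ev 3: PC=2 idx=2 pred=T actual=T -> ctr[2]=3
Ev 4: PC=5 idx=1 pred=T actual=T -> ctr[1]=3
Ev 5: PC=5 idx=1 pred=T actual=N -> ctr[1]=2
Ev 6: PC=2 idx=2 pred=T actual=T -> ctr[2]=3
Ev 7: PC=5 idx=1 pred=T actual=T -> ctr[1]=3
Ev 8: PC=5 idx=1 pred=T actual=N -> ctr[1]=2
Ev 9: PC=5 idx=1 pred=T actual=T -> ctr[1]=3
Ev 10: PC=5 idx=1 pred=T actual=T -> ctr[1]=3
Ev 11: PC=2 idx=2 pred=T actual=T -> ctr[2]=3
Ev 12: PC=5 idx=1 pred=T actual=T -> ctr[1]=3
Ev 13: PC=2 idx=2 pred=T actual=N -> ctr[2]=2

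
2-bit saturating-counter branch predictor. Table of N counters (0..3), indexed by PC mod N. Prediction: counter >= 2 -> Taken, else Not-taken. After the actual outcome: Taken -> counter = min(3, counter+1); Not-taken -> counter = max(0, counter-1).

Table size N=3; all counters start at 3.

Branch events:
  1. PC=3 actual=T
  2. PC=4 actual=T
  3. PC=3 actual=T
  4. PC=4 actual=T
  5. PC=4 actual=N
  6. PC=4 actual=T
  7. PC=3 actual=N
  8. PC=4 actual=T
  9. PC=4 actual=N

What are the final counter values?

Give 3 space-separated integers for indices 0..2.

Answer: 2 2 3

Derivation:
Ev 1: PC=3 idx=0 pred=T actual=T -> ctr[0]=3
Ev 2: PC=4 idx=1 pred=T actual=T -> ctr[1]=3
Ev 3: PC=3 idx=0 pred=T actual=T -> ctr[0]=3
Ev 4: PC=4 idx=1 pred=T actual=T -> ctr[1]=3
Ev 5: PC=4 idx=1 pred=T actual=N -> ctr[1]=2
Ev 6: PC=4 idx=1 pred=T actual=T -> ctr[1]=3
Ev 7: PC=3 idx=0 pred=T actual=N -> ctr[0]=2
Ev 8: PC=4 idx=1 pred=T actual=T -> ctr[1]=3
Ev 9: PC=4 idx=1 pred=T actual=N -> ctr[1]=2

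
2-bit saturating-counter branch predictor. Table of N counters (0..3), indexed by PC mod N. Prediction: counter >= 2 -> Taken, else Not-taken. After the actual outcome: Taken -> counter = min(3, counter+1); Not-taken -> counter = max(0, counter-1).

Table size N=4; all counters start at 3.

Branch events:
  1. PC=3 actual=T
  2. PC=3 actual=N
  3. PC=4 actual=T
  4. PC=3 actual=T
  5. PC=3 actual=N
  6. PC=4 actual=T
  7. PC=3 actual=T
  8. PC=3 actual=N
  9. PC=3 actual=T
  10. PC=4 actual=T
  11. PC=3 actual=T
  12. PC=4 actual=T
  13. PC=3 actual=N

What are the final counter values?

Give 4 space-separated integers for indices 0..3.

Ev 1: PC=3 idx=3 pred=T actual=T -> ctr[3]=3
Ev 2: PC=3 idx=3 pred=T actual=N -> ctr[3]=2
Ev 3: PC=4 idx=0 pred=T actual=T -> ctr[0]=3
Ev 4: PC=3 idx=3 pred=T actual=T -> ctr[3]=3
Ev 5: PC=3 idx=3 pred=T actual=N -> ctr[3]=2
Ev 6: PC=4 idx=0 pred=T actual=T -> ctr[0]=3
Ev 7: PC=3 idx=3 pred=T actual=T -> ctr[3]=3
Ev 8: PC=3 idx=3 pred=T actual=N -> ctr[3]=2
Ev 9: PC=3 idx=3 pred=T actual=T -> ctr[3]=3
Ev 10: PC=4 idx=0 pred=T actual=T -> ctr[0]=3
Ev 11: PC=3 idx=3 pred=T actual=T -> ctr[3]=3
Ev 12: PC=4 idx=0 pred=T actual=T -> ctr[0]=3
Ev 13: PC=3 idx=3 pred=T actual=N -> ctr[3]=2

Answer: 3 3 3 2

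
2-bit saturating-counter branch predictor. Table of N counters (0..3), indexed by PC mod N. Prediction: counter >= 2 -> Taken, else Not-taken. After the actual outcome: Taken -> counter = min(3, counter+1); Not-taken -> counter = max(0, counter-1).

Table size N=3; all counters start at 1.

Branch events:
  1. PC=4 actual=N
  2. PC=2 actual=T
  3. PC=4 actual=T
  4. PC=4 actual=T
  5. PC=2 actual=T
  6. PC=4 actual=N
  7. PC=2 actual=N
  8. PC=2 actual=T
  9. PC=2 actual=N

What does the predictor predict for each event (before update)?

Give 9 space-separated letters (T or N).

Answer: N N N N T T T T T

Derivation:
Ev 1: PC=4 idx=1 pred=N actual=N -> ctr[1]=0
Ev 2: PC=2 idx=2 pred=N actual=T -> ctr[2]=2
Ev 3: PC=4 idx=1 pred=N actual=T -> ctr[1]=1
Ev 4: PC=4 idx=1 pred=N actual=T -> ctr[1]=2
Ev 5: PC=2 idx=2 pred=T actual=T -> ctr[2]=3
Ev 6: PC=4 idx=1 pred=T actual=N -> ctr[1]=1
Ev 7: PC=2 idx=2 pred=T actual=N -> ctr[2]=2
Ev 8: PC=2 idx=2 pred=T actual=T -> ctr[2]=3
Ev 9: PC=2 idx=2 pred=T actual=N -> ctr[2]=2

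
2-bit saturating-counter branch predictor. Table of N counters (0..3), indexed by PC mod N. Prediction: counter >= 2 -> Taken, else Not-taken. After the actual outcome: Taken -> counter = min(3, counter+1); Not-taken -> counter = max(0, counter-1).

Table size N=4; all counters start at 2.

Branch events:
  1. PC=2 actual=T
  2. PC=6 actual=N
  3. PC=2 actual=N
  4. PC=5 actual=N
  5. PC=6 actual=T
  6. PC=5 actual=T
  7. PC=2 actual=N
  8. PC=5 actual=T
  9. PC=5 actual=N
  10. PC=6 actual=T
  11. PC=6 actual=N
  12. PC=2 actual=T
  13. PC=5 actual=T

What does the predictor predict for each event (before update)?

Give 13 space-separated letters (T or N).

Answer: T T T T N N T T T N T N T

Derivation:
Ev 1: PC=2 idx=2 pred=T actual=T -> ctr[2]=3
Ev 2: PC=6 idx=2 pred=T actual=N -> ctr[2]=2
Ev 3: PC=2 idx=2 pred=T actual=N -> ctr[2]=1
Ev 4: PC=5 idx=1 pred=T actual=N -> ctr[1]=1
Ev 5: PC=6 idx=2 pred=N actual=T -> ctr[2]=2
Ev 6: PC=5 idx=1 pred=N actual=T -> ctr[1]=2
Ev 7: PC=2 idx=2 pred=T actual=N -> ctr[2]=1
Ev 8: PC=5 idx=1 pred=T actual=T -> ctr[1]=3
Ev 9: PC=5 idx=1 pred=T actual=N -> ctr[1]=2
Ev 10: PC=6 idx=2 pred=N actual=T -> ctr[2]=2
Ev 11: PC=6 idx=2 pred=T actual=N -> ctr[2]=1
Ev 12: PC=2 idx=2 pred=N actual=T -> ctr[2]=2
Ev 13: PC=5 idx=1 pred=T actual=T -> ctr[1]=3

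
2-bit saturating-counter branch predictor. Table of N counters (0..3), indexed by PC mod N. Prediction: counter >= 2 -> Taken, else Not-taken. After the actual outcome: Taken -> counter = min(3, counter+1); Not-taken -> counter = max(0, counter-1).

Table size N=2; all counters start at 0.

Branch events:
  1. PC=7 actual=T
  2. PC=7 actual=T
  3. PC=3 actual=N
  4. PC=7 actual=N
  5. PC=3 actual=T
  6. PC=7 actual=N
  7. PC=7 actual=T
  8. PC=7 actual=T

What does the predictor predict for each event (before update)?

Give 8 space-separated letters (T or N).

Answer: N N T N N N N N

Derivation:
Ev 1: PC=7 idx=1 pred=N actual=T -> ctr[1]=1
Ev 2: PC=7 idx=1 pred=N actual=T -> ctr[1]=2
Ev 3: PC=3 idx=1 pred=T actual=N -> ctr[1]=1
Ev 4: PC=7 idx=1 pred=N actual=N -> ctr[1]=0
Ev 5: PC=3 idx=1 pred=N actual=T -> ctr[1]=1
Ev 6: PC=7 idx=1 pred=N actual=N -> ctr[1]=0
Ev 7: PC=7 idx=1 pred=N actual=T -> ctr[1]=1
Ev 8: PC=7 idx=1 pred=N actual=T -> ctr[1]=2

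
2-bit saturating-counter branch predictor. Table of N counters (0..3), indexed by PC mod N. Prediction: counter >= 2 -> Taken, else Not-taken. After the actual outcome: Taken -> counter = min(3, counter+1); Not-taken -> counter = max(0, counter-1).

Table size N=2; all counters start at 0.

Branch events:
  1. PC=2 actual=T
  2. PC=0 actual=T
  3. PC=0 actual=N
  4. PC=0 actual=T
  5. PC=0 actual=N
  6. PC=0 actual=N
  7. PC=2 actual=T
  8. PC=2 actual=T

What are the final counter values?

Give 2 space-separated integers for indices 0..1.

Ev 1: PC=2 idx=0 pred=N actual=T -> ctr[0]=1
Ev 2: PC=0 idx=0 pred=N actual=T -> ctr[0]=2
Ev 3: PC=0 idx=0 pred=T actual=N -> ctr[0]=1
Ev 4: PC=0 idx=0 pred=N actual=T -> ctr[0]=2
Ev 5: PC=0 idx=0 pred=T actual=N -> ctr[0]=1
Ev 6: PC=0 idx=0 pred=N actual=N -> ctr[0]=0
Ev 7: PC=2 idx=0 pred=N actual=T -> ctr[0]=1
Ev 8: PC=2 idx=0 pred=N actual=T -> ctr[0]=2

Answer: 2 0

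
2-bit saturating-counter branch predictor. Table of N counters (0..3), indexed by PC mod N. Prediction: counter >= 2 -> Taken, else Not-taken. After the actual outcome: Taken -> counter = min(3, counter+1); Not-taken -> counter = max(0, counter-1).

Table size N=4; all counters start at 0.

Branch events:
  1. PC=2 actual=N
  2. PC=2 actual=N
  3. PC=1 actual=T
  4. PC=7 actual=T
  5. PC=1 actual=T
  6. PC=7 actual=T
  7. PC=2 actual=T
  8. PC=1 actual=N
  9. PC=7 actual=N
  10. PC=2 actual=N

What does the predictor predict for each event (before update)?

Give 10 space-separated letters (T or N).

Ev 1: PC=2 idx=2 pred=N actual=N -> ctr[2]=0
Ev 2: PC=2 idx=2 pred=N actual=N -> ctr[2]=0
Ev 3: PC=1 idx=1 pred=N actual=T -> ctr[1]=1
Ev 4: PC=7 idx=3 pred=N actual=T -> ctr[3]=1
Ev 5: PC=1 idx=1 pred=N actual=T -> ctr[1]=2
Ev 6: PC=7 idx=3 pred=N actual=T -> ctr[3]=2
Ev 7: PC=2 idx=2 pred=N actual=T -> ctr[2]=1
Ev 8: PC=1 idx=1 pred=T actual=N -> ctr[1]=1
Ev 9: PC=7 idx=3 pred=T actual=N -> ctr[3]=1
Ev 10: PC=2 idx=2 pred=N actual=N -> ctr[2]=0

Answer: N N N N N N N T T N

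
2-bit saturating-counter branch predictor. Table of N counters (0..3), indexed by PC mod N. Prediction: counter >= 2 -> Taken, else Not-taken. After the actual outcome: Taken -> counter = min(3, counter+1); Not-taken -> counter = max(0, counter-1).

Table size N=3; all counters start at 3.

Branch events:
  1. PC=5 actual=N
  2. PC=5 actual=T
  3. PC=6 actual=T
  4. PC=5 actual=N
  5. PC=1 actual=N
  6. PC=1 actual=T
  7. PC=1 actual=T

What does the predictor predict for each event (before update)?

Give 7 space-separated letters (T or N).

Ev 1: PC=5 idx=2 pred=T actual=N -> ctr[2]=2
Ev 2: PC=5 idx=2 pred=T actual=T -> ctr[2]=3
Ev 3: PC=6 idx=0 pred=T actual=T -> ctr[0]=3
Ev 4: PC=5 idx=2 pred=T actual=N -> ctr[2]=2
Ev 5: PC=1 idx=1 pred=T actual=N -> ctr[1]=2
Ev 6: PC=1 idx=1 pred=T actual=T -> ctr[1]=3
Ev 7: PC=1 idx=1 pred=T actual=T -> ctr[1]=3

Answer: T T T T T T T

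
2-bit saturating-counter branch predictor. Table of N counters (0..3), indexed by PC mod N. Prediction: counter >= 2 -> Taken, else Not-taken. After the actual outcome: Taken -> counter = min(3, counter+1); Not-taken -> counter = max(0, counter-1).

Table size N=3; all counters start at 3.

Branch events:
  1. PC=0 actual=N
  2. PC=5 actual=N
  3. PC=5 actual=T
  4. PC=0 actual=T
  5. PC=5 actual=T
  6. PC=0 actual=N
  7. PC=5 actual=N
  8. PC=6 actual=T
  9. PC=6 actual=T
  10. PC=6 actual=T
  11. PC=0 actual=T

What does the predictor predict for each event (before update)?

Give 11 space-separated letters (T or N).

Ev 1: PC=0 idx=0 pred=T actual=N -> ctr[0]=2
Ev 2: PC=5 idx=2 pred=T actual=N -> ctr[2]=2
Ev 3: PC=5 idx=2 pred=T actual=T -> ctr[2]=3
Ev 4: PC=0 idx=0 pred=T actual=T -> ctr[0]=3
Ev 5: PC=5 idx=2 pred=T actual=T -> ctr[2]=3
Ev 6: PC=0 idx=0 pred=T actual=N -> ctr[0]=2
Ev 7: PC=5 idx=2 pred=T actual=N -> ctr[2]=2
Ev 8: PC=6 idx=0 pred=T actual=T -> ctr[0]=3
Ev 9: PC=6 idx=0 pred=T actual=T -> ctr[0]=3
Ev 10: PC=6 idx=0 pred=T actual=T -> ctr[0]=3
Ev 11: PC=0 idx=0 pred=T actual=T -> ctr[0]=3

Answer: T T T T T T T T T T T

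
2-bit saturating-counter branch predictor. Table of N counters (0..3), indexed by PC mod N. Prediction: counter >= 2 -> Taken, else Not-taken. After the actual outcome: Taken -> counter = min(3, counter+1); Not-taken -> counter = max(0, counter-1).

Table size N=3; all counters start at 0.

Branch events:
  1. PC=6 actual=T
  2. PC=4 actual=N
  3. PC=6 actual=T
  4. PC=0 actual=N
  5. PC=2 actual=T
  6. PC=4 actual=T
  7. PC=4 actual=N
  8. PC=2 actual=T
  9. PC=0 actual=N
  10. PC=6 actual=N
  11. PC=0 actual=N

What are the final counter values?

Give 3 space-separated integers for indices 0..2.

Ev 1: PC=6 idx=0 pred=N actual=T -> ctr[0]=1
Ev 2: PC=4 idx=1 pred=N actual=N -> ctr[1]=0
Ev 3: PC=6 idx=0 pred=N actual=T -> ctr[0]=2
Ev 4: PC=0 idx=0 pred=T actual=N -> ctr[0]=1
Ev 5: PC=2 idx=2 pred=N actual=T -> ctr[2]=1
Ev 6: PC=4 idx=1 pred=N actual=T -> ctr[1]=1
Ev 7: PC=4 idx=1 pred=N actual=N -> ctr[1]=0
Ev 8: PC=2 idx=2 pred=N actual=T -> ctr[2]=2
Ev 9: PC=0 idx=0 pred=N actual=N -> ctr[0]=0
Ev 10: PC=6 idx=0 pred=N actual=N -> ctr[0]=0
Ev 11: PC=0 idx=0 pred=N actual=N -> ctr[0]=0

Answer: 0 0 2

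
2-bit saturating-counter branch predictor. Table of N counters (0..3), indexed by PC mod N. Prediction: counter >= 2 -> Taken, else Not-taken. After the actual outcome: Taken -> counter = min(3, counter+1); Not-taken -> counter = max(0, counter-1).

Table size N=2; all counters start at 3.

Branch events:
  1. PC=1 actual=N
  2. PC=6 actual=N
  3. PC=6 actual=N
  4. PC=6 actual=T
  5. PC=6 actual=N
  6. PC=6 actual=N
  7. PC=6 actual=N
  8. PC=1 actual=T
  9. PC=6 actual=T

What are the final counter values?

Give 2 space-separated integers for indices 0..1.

Answer: 1 3

Derivation:
Ev 1: PC=1 idx=1 pred=T actual=N -> ctr[1]=2
Ev 2: PC=6 idx=0 pred=T actual=N -> ctr[0]=2
Ev 3: PC=6 idx=0 pred=T actual=N -> ctr[0]=1
Ev 4: PC=6 idx=0 pred=N actual=T -> ctr[0]=2
Ev 5: PC=6 idx=0 pred=T actual=N -> ctr[0]=1
Ev 6: PC=6 idx=0 pred=N actual=N -> ctr[0]=0
Ev 7: PC=6 idx=0 pred=N actual=N -> ctr[0]=0
Ev 8: PC=1 idx=1 pred=T actual=T -> ctr[1]=3
Ev 9: PC=6 idx=0 pred=N actual=T -> ctr[0]=1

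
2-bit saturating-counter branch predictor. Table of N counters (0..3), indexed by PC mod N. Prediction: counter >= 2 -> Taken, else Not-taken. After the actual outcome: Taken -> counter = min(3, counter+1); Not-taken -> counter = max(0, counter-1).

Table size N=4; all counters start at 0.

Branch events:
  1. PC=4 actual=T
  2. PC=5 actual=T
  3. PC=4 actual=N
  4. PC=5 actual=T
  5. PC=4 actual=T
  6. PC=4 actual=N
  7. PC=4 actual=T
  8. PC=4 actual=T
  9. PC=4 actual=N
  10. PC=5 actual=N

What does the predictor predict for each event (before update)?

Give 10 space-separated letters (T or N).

Ev 1: PC=4 idx=0 pred=N actual=T -> ctr[0]=1
Ev 2: PC=5 idx=1 pred=N actual=T -> ctr[1]=1
Ev 3: PC=4 idx=0 pred=N actual=N -> ctr[0]=0
Ev 4: PC=5 idx=1 pred=N actual=T -> ctr[1]=2
Ev 5: PC=4 idx=0 pred=N actual=T -> ctr[0]=1
Ev 6: PC=4 idx=0 pred=N actual=N -> ctr[0]=0
Ev 7: PC=4 idx=0 pred=N actual=T -> ctr[0]=1
Ev 8: PC=4 idx=0 pred=N actual=T -> ctr[0]=2
Ev 9: PC=4 idx=0 pred=T actual=N -> ctr[0]=1
Ev 10: PC=5 idx=1 pred=T actual=N -> ctr[1]=1

Answer: N N N N N N N N T T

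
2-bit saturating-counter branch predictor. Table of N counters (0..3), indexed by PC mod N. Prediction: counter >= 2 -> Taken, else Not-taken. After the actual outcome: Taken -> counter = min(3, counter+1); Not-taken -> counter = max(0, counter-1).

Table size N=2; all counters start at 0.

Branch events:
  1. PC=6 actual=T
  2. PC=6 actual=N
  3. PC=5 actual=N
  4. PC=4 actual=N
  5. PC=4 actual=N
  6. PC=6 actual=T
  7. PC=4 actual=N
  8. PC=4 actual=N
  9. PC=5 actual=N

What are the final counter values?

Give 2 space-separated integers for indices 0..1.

Ev 1: PC=6 idx=0 pred=N actual=T -> ctr[0]=1
Ev 2: PC=6 idx=0 pred=N actual=N -> ctr[0]=0
Ev 3: PC=5 idx=1 pred=N actual=N -> ctr[1]=0
Ev 4: PC=4 idx=0 pred=N actual=N -> ctr[0]=0
Ev 5: PC=4 idx=0 pred=N actual=N -> ctr[0]=0
Ev 6: PC=6 idx=0 pred=N actual=T -> ctr[0]=1
Ev 7: PC=4 idx=0 pred=N actual=N -> ctr[0]=0
Ev 8: PC=4 idx=0 pred=N actual=N -> ctr[0]=0
Ev 9: PC=5 idx=1 pred=N actual=N -> ctr[1]=0

Answer: 0 0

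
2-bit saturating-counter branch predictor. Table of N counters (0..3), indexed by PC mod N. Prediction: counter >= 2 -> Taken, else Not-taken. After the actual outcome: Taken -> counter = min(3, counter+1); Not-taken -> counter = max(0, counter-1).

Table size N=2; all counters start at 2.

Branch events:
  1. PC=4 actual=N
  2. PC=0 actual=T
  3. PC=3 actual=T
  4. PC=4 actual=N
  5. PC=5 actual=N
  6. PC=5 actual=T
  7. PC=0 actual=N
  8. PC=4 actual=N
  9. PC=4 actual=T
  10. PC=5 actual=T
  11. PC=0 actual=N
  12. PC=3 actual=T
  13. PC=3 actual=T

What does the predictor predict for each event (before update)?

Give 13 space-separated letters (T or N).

Ev 1: PC=4 idx=0 pred=T actual=N -> ctr[0]=1
Ev 2: PC=0 idx=0 pred=N actual=T -> ctr[0]=2
Ev 3: PC=3 idx=1 pred=T actual=T -> ctr[1]=3
Ev 4: PC=4 idx=0 pred=T actual=N -> ctr[0]=1
Ev 5: PC=5 idx=1 pred=T actual=N -> ctr[1]=2
Ev 6: PC=5 idx=1 pred=T actual=T -> ctr[1]=3
Ev 7: PC=0 idx=0 pred=N actual=N -> ctr[0]=0
Ev 8: PC=4 idx=0 pred=N actual=N -> ctr[0]=0
Ev 9: PC=4 idx=0 pred=N actual=T -> ctr[0]=1
Ev 10: PC=5 idx=1 pred=T actual=T -> ctr[1]=3
Ev 11: PC=0 idx=0 pred=N actual=N -> ctr[0]=0
Ev 12: PC=3 idx=1 pred=T actual=T -> ctr[1]=3
Ev 13: PC=3 idx=1 pred=T actual=T -> ctr[1]=3

Answer: T N T T T T N N N T N T T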